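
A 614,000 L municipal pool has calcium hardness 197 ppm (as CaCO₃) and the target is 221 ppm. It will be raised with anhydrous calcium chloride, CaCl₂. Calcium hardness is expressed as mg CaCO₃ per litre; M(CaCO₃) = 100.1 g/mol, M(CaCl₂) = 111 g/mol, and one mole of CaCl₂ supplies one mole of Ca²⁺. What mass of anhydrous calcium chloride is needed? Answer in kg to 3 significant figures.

Hardness to add: (221 − 197) = 24 mg/L as CaCO₃ × 614,000 L = 14,740 g as CaCO₃.
Moles of Ca²⁺ (1 mol Ca²⁺ ≡ 1 mol CaCO₃): 14,740 / 100.1 g/mol = 147.2 mol.
Mass of CaCl₂: 147.2 × 111 = 16,340 g.

16.3 kg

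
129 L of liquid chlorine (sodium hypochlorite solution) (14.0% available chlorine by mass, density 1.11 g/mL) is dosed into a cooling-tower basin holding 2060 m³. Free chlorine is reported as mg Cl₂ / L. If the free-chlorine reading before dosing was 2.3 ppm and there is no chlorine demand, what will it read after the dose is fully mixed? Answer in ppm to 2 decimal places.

Volume: 2060 m³ = 2,060,000 L.
Mass of solution: 129 L × 1000 mL/L × 1.11 g/mL = 143,200 g.
Available chlorine delivered: 143,200 g × 0.14 = 20,050 g as Cl₂.
Concentration rise: 20,050 g / 2,060,000 L = 9.731 mg/L = 9.73 ppm.
Final FC: 2.3 + 9.73 = 12.03 ppm.

12.03 ppm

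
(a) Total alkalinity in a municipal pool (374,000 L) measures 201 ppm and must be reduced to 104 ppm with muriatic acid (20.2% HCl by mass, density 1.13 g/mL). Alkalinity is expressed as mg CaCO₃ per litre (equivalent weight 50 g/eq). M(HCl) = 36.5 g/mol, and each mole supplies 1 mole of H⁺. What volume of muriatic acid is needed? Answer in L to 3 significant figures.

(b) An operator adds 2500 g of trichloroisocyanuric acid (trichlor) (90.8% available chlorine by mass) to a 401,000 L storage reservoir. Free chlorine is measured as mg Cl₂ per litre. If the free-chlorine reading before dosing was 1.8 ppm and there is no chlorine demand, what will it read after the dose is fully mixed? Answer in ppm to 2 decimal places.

(a) 116 L; (b) 7.46 ppm

(a) Alkalinity to neutralize: (201 − 104) = 97 mg/L as CaCO₃ × 374,000 L = 36,280 g as CaCO₃.
(a) Equivalents of H⁺ required: 36,280 ÷ 50 g/eq = 725.6 eq = 725.6 mol HCl.
(a) Mass of HCl: 725.6 × 36.5 = 26,480 g.
(a) Mass of 20.2% solution: 26,480 / 0.202 = 131,100 g.
(a) Volume: 131,100 g ÷ 1.13 g/mL = 116,000 mL.

(b) Available chlorine delivered: 2500 g × 0.908 = 2270 g as Cl₂.
(b) Concentration rise: 2270 g / 401,000 L = 5.661 mg/L = 5.66 ppm.
(b) Final FC: 1.8 + 5.66 = 7.46 ppm.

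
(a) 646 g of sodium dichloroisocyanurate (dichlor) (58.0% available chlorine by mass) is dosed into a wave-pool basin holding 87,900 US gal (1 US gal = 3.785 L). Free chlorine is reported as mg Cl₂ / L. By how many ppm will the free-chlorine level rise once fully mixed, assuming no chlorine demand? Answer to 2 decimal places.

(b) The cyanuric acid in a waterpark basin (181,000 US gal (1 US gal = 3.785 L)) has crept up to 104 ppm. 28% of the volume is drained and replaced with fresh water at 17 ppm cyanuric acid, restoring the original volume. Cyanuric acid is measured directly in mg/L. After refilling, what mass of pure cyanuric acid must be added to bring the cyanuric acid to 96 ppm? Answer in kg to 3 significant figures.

(a) 1.13 ppm; (b) 11.2 kg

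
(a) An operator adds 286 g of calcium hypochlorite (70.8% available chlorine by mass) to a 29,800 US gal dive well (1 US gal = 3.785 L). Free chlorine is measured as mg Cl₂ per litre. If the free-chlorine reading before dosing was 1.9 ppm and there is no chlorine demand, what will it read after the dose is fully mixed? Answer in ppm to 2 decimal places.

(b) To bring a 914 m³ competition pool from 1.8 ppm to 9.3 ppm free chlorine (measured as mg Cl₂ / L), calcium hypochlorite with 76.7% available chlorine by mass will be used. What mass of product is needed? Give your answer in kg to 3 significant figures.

(a) Volume: 29,800 US gal × 3.785 L/gal = 112,793 L.
(a) Available chlorine delivered: 286 g × 0.708 = 202.5 g as Cl₂.
(a) Concentration rise: 202.5 g / 112,793 L = 1.795 mg/L = 1.80 ppm.
(a) Final FC: 1.9 + 1.80 = 3.70 ppm.

(b) Volume: 914 m³ = 914,000 L.
(b) Chlorine deficit: 9.3 − 1.8 = 7.5 ppm = 7.5 mg/L as Cl₂.
(b) Cl₂ equivalent needed: 7.5 mg/L × 914,000 L = 6,855,000 mg = 6855 g.
(b) Product at 76.7% available chlorine: 6855 / 0.767 = 8937 g.

(a) 3.70 ppm; (b) 8.94 kg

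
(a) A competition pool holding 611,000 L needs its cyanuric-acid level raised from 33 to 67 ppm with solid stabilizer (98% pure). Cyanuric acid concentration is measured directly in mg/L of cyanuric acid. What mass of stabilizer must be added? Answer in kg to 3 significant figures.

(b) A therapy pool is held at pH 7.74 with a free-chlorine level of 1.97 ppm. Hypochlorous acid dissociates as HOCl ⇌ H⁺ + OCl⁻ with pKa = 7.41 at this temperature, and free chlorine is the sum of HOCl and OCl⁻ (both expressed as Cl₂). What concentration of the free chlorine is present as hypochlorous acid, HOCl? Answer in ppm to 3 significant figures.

(a) 21.2 kg; (b) 0.628 ppm

(a) CYA to add: (67 − 33) = 34 mg/L × 611,000 L = 20,770 g cyanuric acid.
(a) At 98% purity: 20,770 / 0.98 = 21,200 g product.

(b) [OCl⁻]/[HOCl] = 10^(pH − pKa) = 10^(7.74 − 7.41) = 10^0.33 = 2.138.
(b) Fraction as HOCl = 1 / (1 + 2.138) = 0.3187.
(b) HOCl = 0.3187 × 1.97 ppm = 0.6278 ppm.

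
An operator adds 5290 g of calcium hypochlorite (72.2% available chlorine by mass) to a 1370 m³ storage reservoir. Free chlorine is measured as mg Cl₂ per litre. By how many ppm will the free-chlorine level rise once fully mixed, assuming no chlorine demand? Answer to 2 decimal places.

Volume: 1370 m³ = 1,370,000 L.
Available chlorine delivered: 5290 g × 0.722 = 3819 g as Cl₂.
Concentration rise: 3819 g / 1,370,000 L = 2.788 mg/L = 2.79 ppm.

2.79 ppm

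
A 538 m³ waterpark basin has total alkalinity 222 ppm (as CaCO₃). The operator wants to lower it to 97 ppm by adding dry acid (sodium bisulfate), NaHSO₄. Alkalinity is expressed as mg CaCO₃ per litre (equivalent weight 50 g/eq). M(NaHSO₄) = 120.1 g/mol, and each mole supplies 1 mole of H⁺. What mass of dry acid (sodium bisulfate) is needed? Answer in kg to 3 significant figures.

Volume: 538 m³ = 538,000 L.
Alkalinity to neutralize: (222 − 97) = 125 mg/L as CaCO₃ × 538,000 L = 67,250 g as CaCO₃.
Equivalents of H⁺ required: 67,250 ÷ 50 g/eq = 1345 eq = 1345 mol NaHSO₄.
Mass of NaHSO₄: 1345 × 120.1 = 161,500 g.

162 kg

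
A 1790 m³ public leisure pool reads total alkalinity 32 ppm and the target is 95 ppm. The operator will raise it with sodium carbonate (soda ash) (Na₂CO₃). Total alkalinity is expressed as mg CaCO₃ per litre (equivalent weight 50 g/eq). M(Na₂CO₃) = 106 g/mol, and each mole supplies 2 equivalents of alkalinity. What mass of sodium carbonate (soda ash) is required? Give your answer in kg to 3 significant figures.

Volume: 1790 m³ = 1,790,000 L.
Alkalinity to add: (95 − 32) = 63 mg/L as CaCO₃ × 1,790,000 L = 112,800 g as CaCO₃.
Equivalents: 112,800 g ÷ 50 g/eq = 2255 eq.
Each mole of Na₂CO₃ supplies 2 eq, so 2255 / 2 = 1128 mol.
Mass: 1128 mol × 106 g/mol = 119,500 g.

120 kg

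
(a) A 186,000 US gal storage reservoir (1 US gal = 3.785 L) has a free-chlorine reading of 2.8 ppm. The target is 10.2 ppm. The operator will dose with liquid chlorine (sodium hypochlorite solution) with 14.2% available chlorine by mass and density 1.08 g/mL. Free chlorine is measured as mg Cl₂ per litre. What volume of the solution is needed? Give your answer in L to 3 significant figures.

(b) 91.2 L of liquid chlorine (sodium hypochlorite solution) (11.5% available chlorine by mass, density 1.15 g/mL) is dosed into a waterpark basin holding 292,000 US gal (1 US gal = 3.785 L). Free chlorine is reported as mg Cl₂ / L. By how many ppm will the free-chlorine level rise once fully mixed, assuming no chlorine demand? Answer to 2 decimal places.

(a) Volume: 186,000 US gal × 3.785 L/gal = 704,010 L.
(a) Chlorine deficit: 10.2 − 2.8 = 7.4 ppm = 7.4 mg/L as Cl₂.
(a) Cl₂ equivalent needed: 7.4 mg/L × 704,010 L = 5,210,000 mg = 5210 g.
(a) Product at 14.2% available chlorine: 5210 / 0.142 = 36,690 g.
(a) Volume at density 1.08 g/mL: 36,690 g ÷ 1.08 g/mL = 33,970 mL.

(b) Volume: 292,000 US gal × 3.785 L/gal = 1,105,220 L.
(b) Mass of solution: 91.2 L × 1000 mL/L × 1.15 g/mL = 104,900 g.
(b) Available chlorine delivered: 104,900 g × 0.115 = 12,060 g as Cl₂.
(b) Concentration rise: 12,060 g / 1,105,220 L = 10.91 mg/L = 10.91 ppm.

(a) 34.0 L; (b) 10.91 ppm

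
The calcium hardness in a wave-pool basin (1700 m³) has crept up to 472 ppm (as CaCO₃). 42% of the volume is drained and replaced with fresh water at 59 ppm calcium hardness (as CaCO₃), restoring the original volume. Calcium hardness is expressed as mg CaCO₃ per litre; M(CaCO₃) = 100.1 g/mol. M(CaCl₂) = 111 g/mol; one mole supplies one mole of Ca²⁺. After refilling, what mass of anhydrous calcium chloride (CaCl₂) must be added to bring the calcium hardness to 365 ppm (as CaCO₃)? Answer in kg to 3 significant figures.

Volume: 1700 m³ = 1,700,000 L.
After draining 42% and refilling: 472 × 0.58 + 59 × 0.42 = 298.54 ppm.
Deficit to target: 365 − 298.54 = 66.46 mg/L.
As CaCO₃: 66.46 mg/L × 1,700,000 L = 113,000 g; ÷ 100.1 = 1129 mol Ca²⁺.
Mass: 1129 × 111 = 125,300 g.

125 kg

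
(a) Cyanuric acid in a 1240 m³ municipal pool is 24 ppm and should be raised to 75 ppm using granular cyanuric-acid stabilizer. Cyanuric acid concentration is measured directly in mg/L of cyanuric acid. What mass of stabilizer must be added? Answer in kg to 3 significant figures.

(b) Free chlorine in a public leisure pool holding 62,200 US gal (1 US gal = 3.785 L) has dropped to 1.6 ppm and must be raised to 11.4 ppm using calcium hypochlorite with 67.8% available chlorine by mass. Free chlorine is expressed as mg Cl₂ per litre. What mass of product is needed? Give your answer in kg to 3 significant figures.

(a) Volume: 1240 m³ = 1,240,000 L.
(a) CYA to add: (75 − 24) = 51 mg/L × 1,240,000 L = 63,240 g cyanuric acid.

(b) Volume: 62,200 US gal × 3.785 L/gal = 235,427 L.
(b) Chlorine deficit: 11.4 − 1.6 = 9.8 ppm = 9.8 mg/L as Cl₂.
(b) Cl₂ equivalent needed: 9.8 mg/L × 235,427 L = 2,307,000 mg = 2307 g.
(b) Product at 67.8% available chlorine: 2307 / 0.678 = 3403 g.

(a) 63.2 kg; (b) 3.40 kg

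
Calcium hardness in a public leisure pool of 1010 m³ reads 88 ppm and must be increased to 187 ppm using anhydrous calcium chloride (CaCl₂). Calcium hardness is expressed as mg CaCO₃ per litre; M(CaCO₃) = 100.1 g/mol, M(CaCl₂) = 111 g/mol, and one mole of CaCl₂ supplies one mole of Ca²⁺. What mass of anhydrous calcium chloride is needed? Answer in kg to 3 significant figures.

Volume: 1010 m³ = 1,010,000 L.
Hardness to add: (187 − 88) = 99 mg/L as CaCO₃ × 1,010,000 L = 99,990 g as CaCO₃.
Moles of Ca²⁺ (1 mol Ca²⁺ ≡ 1 mol CaCO₃): 99,990 / 100.1 g/mol = 998.9 mol.
Mass of CaCl₂: 998.9 × 111 = 110,900 g.

111 kg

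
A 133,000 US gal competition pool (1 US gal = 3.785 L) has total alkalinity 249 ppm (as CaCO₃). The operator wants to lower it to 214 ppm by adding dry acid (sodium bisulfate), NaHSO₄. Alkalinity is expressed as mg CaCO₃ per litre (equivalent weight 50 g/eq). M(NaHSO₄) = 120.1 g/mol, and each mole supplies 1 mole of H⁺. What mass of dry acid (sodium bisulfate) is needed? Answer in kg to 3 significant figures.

42.3 kg

Volume: 133,000 US gal × 3.785 L/gal = 503,405 L.
Alkalinity to neutralize: (249 − 214) = 35 mg/L as CaCO₃ × 503,405 L = 17,620 g as CaCO₃.
Equivalents of H⁺ required: 17,620 ÷ 50 g/eq = 352.4 eq = 352.4 mol NaHSO₄.
Mass of NaHSO₄: 352.4 × 120.1 = 42,320 g.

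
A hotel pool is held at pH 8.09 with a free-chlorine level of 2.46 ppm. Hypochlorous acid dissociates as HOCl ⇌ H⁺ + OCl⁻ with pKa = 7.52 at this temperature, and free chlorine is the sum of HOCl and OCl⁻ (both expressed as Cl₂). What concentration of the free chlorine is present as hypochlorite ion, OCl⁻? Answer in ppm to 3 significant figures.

[OCl⁻]/[HOCl] = 10^(pH − pKa) = 10^(8.09 − 7.52) = 10^0.57 = 3.715.
Fraction as HOCl = 1 / (1 + 3.715) = 0.2121.
OCl⁻ = (1 − 0.2121) × 2.46 ppm = 1.938 ppm.

1.94 ppm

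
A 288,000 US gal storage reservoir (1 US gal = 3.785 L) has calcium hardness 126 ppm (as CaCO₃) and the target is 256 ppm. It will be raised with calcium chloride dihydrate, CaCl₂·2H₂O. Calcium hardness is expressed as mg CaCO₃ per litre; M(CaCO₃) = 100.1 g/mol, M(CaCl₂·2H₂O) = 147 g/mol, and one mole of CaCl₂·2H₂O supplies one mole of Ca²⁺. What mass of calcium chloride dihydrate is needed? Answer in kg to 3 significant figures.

Volume: 288,000 US gal × 3.785 L/gal = 1,090,080 L.
Hardness to add: (256 − 126) = 130 mg/L as CaCO₃ × 1,090,080 L = 141,700 g as CaCO₃.
Moles of Ca²⁺ (1 mol Ca²⁺ ≡ 1 mol CaCO₃): 141,700 / 100.1 g/mol = 1416 mol.
Mass of CaCl₂·2H₂O: 1416 × 147 = 208,100 g.

208 kg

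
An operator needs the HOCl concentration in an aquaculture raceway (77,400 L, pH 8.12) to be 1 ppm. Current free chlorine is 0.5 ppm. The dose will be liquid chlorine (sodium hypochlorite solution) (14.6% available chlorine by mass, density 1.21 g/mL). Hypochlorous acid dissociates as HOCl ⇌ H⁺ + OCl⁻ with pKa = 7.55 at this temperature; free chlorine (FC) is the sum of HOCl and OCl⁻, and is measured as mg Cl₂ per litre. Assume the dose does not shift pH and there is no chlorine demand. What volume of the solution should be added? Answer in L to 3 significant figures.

[OCl⁻]/[HOCl] = 10^(pH − pKa) = 10^(8.12 − 7.55) = 3.715; fraction as HOCl = 1/(1 + 3.715) = 0.2121.
Free chlorine required for 1 ppm HOCl: 1 / 0.2121 = 4.715 ppm.
FC to add: 4.715 − 0.5 = 4.215 mg/L as Cl₂.
Cl₂ equivalent: 4.215 mg/L × 77,400 L = 326.3 g.
Product at 14.6% available Cl: 326.3 / 0.146 = 2235 g.
Volume: 2235 g ÷ 1.21 g/mL = 1847 mL.

1.85 L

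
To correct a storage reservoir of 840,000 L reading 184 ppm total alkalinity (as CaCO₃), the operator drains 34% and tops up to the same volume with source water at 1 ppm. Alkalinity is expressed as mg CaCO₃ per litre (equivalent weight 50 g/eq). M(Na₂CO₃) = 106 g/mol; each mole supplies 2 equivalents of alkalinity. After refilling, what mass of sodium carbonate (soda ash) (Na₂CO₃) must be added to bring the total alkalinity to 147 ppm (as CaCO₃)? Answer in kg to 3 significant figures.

22.5 kg

After draining 34% and refilling: 184 × 0.66 + 1 × 0.34 = 121.78 ppm.
Deficit to target: 147 − 121.78 = 25.22 mg/L.
As CaCO₃: 25.22 mg/L × 840,000 L = 21,180 g; ÷ 50 g/eq ÷ 2 = 211.8 mol Na₂CO₃.
Mass: 211.8 × 106 = 22,460 g.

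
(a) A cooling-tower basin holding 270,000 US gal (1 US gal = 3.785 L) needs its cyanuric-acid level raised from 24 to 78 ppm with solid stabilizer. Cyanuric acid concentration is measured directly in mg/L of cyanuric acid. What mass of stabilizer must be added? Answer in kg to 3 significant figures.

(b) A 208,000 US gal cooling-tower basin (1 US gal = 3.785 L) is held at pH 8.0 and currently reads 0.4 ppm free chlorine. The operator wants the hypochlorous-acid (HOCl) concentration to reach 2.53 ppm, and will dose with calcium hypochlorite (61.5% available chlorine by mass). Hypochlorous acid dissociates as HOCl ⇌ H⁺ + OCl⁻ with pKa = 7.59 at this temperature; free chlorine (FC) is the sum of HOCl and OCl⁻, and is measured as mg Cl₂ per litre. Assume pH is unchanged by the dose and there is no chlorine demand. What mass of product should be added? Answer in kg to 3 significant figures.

(a) Volume: 270,000 US gal × 3.785 L/gal = 1,021,950 L.
(a) CYA to add: (78 − 24) = 54 mg/L × 1,021,950 L = 55,190 g cyanuric acid.

(b) Volume: 208,000 US gal × 3.785 L/gal = 787,280 L.
(b) [OCl⁻]/[HOCl] = 10^(pH − pKa) = 10^(8.0 − 7.59) = 2.57; fraction as HOCl = 1/(1 + 2.57) = 0.2801.
(b) Free chlorine required for 2.53 ppm HOCl: 2.53 / 0.2801 = 9.033 ppm.
(b) FC to add: 9.033 − 0.4 = 8.633 mg/L as Cl₂.
(b) Cl₂ equivalent: 8.633 mg/L × 787,280 L = 6797 g.
(b) Product at 61.5% available Cl: 6797 / 0.615 = 11,050 g.

(a) 55.2 kg; (b) 11.1 kg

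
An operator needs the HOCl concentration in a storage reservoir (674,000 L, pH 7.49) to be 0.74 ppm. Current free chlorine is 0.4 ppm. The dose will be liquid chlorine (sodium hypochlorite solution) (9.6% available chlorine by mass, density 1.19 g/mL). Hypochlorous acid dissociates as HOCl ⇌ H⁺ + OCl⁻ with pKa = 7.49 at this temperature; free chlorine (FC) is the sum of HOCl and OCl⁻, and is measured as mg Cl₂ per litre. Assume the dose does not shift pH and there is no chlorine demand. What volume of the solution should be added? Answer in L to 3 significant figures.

6.37 L

[OCl⁻]/[HOCl] = 10^(pH − pKa) = 10^(7.49 − 7.49) = 1; fraction as HOCl = 1/(1 + 1) = 0.5.
Free chlorine required for 0.74 ppm HOCl: 0.74 / 0.5 = 1.48 ppm.
FC to add: 1.48 − 0.4 = 1.08 mg/L as Cl₂.
Cl₂ equivalent: 1.08 mg/L × 674,000 L = 727.9 g.
Product at 9.6% available Cl: 727.9 / 0.096 = 7582 g.
Volume: 7582 g ÷ 1.19 g/mL = 6372 mL.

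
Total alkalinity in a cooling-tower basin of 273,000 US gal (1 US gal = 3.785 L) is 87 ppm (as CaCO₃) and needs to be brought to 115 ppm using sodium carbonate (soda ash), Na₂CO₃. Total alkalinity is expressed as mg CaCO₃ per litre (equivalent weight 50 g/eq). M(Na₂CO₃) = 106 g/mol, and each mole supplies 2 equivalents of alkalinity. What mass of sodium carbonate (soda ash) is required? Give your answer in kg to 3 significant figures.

30.7 kg

Volume: 273,000 US gal × 3.785 L/gal = 1,033,305 L.
Alkalinity to add: (115 − 87) = 28 mg/L as CaCO₃ × 1,033,305 L = 28,930 g as CaCO₃.
Equivalents: 28,930 g ÷ 50 g/eq = 578.7 eq.
Each mole of Na₂CO₃ supplies 2 eq, so 578.7 / 2 = 289.3 mol.
Mass: 289.3 mol × 106 g/mol = 30,670 g.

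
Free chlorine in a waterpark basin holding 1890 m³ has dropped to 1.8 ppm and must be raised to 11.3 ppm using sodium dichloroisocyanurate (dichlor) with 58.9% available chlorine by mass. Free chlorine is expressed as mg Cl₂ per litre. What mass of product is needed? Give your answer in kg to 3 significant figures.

Volume: 1890 m³ = 1,890,000 L.
Chlorine deficit: 11.3 − 1.8 = 9.5 ppm = 9.5 mg/L as Cl₂.
Cl₂ equivalent needed: 9.5 mg/L × 1,890,000 L = 17,960,000 mg = 17,960 g.
Product at 58.9% available chlorine: 17,960 / 0.589 = 30,480 g.

30.5 kg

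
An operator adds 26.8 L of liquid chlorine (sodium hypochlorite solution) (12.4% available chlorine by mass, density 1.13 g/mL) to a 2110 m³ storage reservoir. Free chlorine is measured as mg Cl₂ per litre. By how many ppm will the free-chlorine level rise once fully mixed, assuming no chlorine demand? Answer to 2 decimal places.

1.78 ppm

Volume: 2110 m³ = 2,110,000 L.
Mass of solution: 26.8 L × 1000 mL/L × 1.13 g/mL = 30,280 g.
Available chlorine delivered: 30,280 g × 0.124 = 3755 g as Cl₂.
Concentration rise: 3755 g / 2,110,000 L = 1.78 mg/L = 1.78 ppm.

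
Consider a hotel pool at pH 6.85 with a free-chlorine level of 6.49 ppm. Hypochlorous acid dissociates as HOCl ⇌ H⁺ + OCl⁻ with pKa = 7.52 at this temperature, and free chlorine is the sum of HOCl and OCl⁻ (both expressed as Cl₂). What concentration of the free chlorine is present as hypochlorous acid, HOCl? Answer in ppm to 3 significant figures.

5.35 ppm

[OCl⁻]/[HOCl] = 10^(pH − pKa) = 10^(6.85 − 7.52) = 10^-0.67 = 0.2138.
Fraction as HOCl = 1 / (1 + 0.2138) = 0.8239.
HOCl = 0.8239 × 6.49 ppm = 5.347 ppm.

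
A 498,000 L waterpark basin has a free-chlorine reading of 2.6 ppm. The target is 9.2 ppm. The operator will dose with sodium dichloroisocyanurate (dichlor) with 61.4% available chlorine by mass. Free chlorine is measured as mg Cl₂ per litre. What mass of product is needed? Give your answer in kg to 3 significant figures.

5.35 kg

Chlorine deficit: 9.2 − 2.6 = 6.6 ppm = 6.6 mg/L as Cl₂.
Cl₂ equivalent needed: 6.6 mg/L × 498,000 L = 3,287,000 mg = 3287 g.
Product at 61.4% available chlorine: 3287 / 0.614 = 5353 g.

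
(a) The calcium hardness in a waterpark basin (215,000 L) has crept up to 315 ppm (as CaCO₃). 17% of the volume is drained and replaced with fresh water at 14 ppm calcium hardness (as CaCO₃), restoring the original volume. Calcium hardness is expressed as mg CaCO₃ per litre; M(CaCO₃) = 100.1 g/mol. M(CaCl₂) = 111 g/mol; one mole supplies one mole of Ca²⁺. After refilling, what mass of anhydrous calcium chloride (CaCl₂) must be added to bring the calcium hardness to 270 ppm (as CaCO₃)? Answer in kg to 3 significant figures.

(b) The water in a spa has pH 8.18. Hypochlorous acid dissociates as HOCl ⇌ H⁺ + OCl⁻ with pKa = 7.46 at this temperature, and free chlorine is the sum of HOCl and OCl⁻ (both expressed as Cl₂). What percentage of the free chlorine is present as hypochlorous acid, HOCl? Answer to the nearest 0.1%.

(a) 1.47 kg; (b) 16.0%

(a) After draining 17% and refilling: 315 × 0.83 + 14 × 0.17 = 263.83 ppm.
(a) Deficit to target: 270 − 263.83 = 6.17 mg/L.
(a) As CaCO₃: 6.17 mg/L × 215,000 L = 1327 g; ÷ 100.1 = 13.25 mol Ca²⁺.
(a) Mass: 13.25 × 111 = 1471 g.

(b) [OCl⁻]/[HOCl] = 10^(pH − pKa) = 10^(8.18 − 7.46) = 10^0.72 = 5.248.
(b) Fraction as HOCl = 1 / (1 + 5.248) = 0.16.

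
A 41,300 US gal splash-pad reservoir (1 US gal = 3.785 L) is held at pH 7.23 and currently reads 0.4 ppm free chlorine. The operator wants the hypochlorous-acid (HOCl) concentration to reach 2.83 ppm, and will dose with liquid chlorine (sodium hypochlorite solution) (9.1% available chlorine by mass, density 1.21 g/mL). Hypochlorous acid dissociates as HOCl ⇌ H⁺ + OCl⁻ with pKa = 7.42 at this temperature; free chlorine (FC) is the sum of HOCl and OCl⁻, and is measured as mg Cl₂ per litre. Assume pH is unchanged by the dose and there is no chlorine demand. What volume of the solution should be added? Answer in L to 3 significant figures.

6.04 L

Volume: 41,300 US gal × 3.785 L/gal = 156,320 L.
[OCl⁻]/[HOCl] = 10^(pH − pKa) = 10^(7.23 − 7.42) = 0.6457; fraction as HOCl = 1/(1 + 0.6457) = 0.6077.
Free chlorine required for 2.83 ppm HOCl: 2.83 / 0.6077 = 4.657 ppm.
FC to add: 4.657 − 0.4 = 4.257 mg/L as Cl₂.
Cl₂ equivalent: 4.257 mg/L × 156,320 L = 665.5 g.
Product at 9.1% available Cl: 665.5 / 0.091 = 7313 g.
Volume: 7313 g ÷ 1.21 g/mL = 6044 mL.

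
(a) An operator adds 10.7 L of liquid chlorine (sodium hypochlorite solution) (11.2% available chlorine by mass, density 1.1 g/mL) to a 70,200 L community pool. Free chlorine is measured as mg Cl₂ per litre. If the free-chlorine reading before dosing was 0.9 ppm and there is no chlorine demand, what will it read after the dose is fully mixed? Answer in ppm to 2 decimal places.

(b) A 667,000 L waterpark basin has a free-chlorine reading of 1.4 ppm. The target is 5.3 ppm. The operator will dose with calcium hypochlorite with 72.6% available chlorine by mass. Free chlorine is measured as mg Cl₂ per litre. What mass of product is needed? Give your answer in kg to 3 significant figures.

(a) Mass of solution: 10.7 L × 1000 mL/L × 1.1 g/mL = 11,770 g.
(a) Available chlorine delivered: 11,770 g × 0.112 = 1318 g as Cl₂.
(a) Concentration rise: 1318 g / 70,200 L = 18.78 mg/L = 18.78 ppm.
(a) Final FC: 0.9 + 18.78 = 19.68 ppm.

(b) Chlorine deficit: 5.3 − 1.4 = 3.9 ppm = 3.9 mg/L as Cl₂.
(b) Cl₂ equivalent needed: 3.9 mg/L × 667,000 L = 2,601,000 mg = 2601 g.
(b) Product at 72.6% available chlorine: 2601 / 0.726 = 3583 g.

(a) 19.68 ppm; (b) 3.58 kg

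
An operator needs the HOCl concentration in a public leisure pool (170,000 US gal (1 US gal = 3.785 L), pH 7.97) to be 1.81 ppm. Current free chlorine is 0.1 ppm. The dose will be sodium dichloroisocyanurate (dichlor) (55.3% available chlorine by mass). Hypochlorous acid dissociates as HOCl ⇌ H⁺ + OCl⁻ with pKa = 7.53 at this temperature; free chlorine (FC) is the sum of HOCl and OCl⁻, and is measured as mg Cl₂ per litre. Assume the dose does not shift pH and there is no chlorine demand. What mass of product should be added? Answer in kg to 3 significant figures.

Volume: 170,000 US gal × 3.785 L/gal = 643,450 L.
[OCl⁻]/[HOCl] = 10^(pH − pKa) = 10^(7.97 − 7.53) = 2.754; fraction as HOCl = 1/(1 + 2.754) = 0.2664.
Free chlorine required for 1.81 ppm HOCl: 1.81 / 0.2664 = 6.795 ppm.
FC to add: 6.795 − 0.1 = 6.695 mg/L as Cl₂.
Cl₂ equivalent: 6.695 mg/L × 643,450 L = 4308 g.
Product at 55.3% available Cl: 4308 / 0.553 = 7790 g.

7.79 kg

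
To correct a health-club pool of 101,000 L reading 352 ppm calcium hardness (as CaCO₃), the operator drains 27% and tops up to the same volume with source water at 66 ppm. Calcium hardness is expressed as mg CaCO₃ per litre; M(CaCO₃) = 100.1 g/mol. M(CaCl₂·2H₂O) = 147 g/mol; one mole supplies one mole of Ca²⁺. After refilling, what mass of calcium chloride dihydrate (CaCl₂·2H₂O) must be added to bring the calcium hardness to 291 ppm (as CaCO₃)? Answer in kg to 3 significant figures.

After draining 27% and refilling: 352 × 0.73 + 66 × 0.27 = 274.78 ppm.
Deficit to target: 291 − 274.78 = 16.22 mg/L.
As CaCO₃: 16.22 mg/L × 101,000 L = 1638 g; ÷ 100.1 = 16.37 mol Ca²⁺.
Mass: 16.37 × 147 = 2406 g.

2.41 kg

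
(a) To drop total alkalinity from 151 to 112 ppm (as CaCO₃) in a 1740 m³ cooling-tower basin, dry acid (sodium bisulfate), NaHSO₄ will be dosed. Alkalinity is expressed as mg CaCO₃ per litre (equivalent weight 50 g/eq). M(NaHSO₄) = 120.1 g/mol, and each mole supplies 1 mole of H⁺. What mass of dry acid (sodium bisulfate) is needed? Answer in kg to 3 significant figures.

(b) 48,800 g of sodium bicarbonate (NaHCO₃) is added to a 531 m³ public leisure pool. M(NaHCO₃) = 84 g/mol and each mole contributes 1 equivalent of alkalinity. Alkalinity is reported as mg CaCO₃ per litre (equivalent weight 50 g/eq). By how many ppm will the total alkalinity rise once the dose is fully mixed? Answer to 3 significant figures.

(a) Volume: 1740 m³ = 1,740,000 L.
(a) Alkalinity to neutralize: (151 − 112) = 39 mg/L as CaCO₃ × 1,740,000 L = 67,860 g as CaCO₃.
(a) Equivalents of H⁺ required: 67,860 ÷ 50 g/eq = 1357 eq = 1357 mol NaHSO₄.
(a) Mass of NaHSO₄: 1357 × 120.1 = 163,000 g.

(b) Volume: 531 m³ = 531,000 L.
(b) Moles of NaHCO₃: 48,800 g ÷ 84 g/mol = 581 mol → 581 eq of alkalinity.
(b) As CaCO₃: 581 eq × 50 g/eq = 29,050 g.
(b) Rise: 29,050 g / 531,000 L × 1000 = 54.7 mg/L.

(a) 163 kg; (b) 54.7 ppm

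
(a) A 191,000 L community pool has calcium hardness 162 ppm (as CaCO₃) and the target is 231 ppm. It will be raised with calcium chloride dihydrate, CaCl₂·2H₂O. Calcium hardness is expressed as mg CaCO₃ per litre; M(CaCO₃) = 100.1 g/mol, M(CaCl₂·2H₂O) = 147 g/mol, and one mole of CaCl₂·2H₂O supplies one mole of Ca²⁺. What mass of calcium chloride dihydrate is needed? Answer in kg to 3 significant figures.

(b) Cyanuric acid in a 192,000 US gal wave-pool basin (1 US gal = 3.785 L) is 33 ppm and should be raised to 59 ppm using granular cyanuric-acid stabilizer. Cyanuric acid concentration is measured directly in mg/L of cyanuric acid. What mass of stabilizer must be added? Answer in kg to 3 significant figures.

(a) Hardness to add: (231 − 162) = 69 mg/L as CaCO₃ × 191,000 L = 13,180 g as CaCO₃.
(a) Moles of Ca²⁺ (1 mol Ca²⁺ ≡ 1 mol CaCO₃): 13,180 / 100.1 g/mol = 131.7 mol.
(a) Mass of CaCl₂·2H₂O: 131.7 × 147 = 19,350 g.

(b) Volume: 192,000 US gal × 3.785 L/gal = 726,720 L.
(b) CYA to add: (59 − 33) = 26 mg/L × 726,720 L = 18,890 g cyanuric acid.

(a) 19.4 kg; (b) 18.9 kg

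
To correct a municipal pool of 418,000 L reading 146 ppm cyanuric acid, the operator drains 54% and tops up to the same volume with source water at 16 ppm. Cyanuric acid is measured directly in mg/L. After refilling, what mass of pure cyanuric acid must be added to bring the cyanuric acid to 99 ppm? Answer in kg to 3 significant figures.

9.70 kg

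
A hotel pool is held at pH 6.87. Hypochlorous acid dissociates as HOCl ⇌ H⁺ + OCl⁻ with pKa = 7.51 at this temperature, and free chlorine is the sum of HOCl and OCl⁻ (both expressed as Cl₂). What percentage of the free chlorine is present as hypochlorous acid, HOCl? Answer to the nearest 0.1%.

81.4%

[OCl⁻]/[HOCl] = 10^(pH − pKa) = 10^(6.87 − 7.51) = 10^-0.64 = 0.2291.
Fraction as HOCl = 1 / (1 + 0.2291) = 0.8136.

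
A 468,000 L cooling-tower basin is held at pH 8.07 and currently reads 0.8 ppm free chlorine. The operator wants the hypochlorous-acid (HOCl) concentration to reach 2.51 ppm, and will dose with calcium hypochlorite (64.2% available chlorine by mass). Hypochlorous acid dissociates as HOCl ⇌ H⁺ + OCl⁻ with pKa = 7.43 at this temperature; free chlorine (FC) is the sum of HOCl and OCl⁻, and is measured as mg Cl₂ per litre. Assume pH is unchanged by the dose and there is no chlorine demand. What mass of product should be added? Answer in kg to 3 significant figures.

[OCl⁻]/[HOCl] = 10^(pH − pKa) = 10^(8.07 − 7.43) = 4.365; fraction as HOCl = 1/(1 + 4.365) = 0.1864.
Free chlorine required for 2.51 ppm HOCl: 2.51 / 0.1864 = 13.47 ppm.
FC to add: 13.47 − 0.8 = 12.67 mg/L as Cl₂.
Cl₂ equivalent: 12.67 mg/L × 468,000 L = 5928 g.
Product at 64.2% available Cl: 5928 / 0.642 = 9234 g.

9.23 kg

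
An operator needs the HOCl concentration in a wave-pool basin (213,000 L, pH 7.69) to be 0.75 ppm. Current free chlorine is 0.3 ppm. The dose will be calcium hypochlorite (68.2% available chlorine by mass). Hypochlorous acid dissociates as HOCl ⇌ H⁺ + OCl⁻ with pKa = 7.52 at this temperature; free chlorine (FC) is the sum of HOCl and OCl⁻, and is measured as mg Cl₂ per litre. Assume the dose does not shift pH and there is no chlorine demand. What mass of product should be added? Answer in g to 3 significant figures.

[OCl⁻]/[HOCl] = 10^(pH − pKa) = 10^(7.69 − 7.52) = 1.479; fraction as HOCl = 1/(1 + 1.479) = 0.4034.
Free chlorine required for 0.75 ppm HOCl: 0.75 / 0.4034 = 1.859 ppm.
FC to add: 1.859 − 0.3 = 1.559 mg/L as Cl₂.
Cl₂ equivalent: 1.559 mg/L × 213,000 L = 332.1 g.
Product at 68.2% available Cl: 332.1 / 0.682 = 487 g.

487 g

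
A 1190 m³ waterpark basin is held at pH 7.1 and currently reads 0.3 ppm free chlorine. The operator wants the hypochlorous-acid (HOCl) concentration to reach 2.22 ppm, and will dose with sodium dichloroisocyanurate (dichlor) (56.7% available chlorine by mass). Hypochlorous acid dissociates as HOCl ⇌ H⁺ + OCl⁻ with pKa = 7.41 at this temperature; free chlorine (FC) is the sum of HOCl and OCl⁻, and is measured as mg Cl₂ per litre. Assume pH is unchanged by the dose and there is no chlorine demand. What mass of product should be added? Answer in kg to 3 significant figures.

Volume: 1190 m³ = 1,190,000 L.
[OCl⁻]/[HOCl] = 10^(pH − pKa) = 10^(7.1 − 7.41) = 0.4898; fraction as HOCl = 1/(1 + 0.4898) = 0.6712.
Free chlorine required for 2.22 ppm HOCl: 2.22 / 0.6712 = 3.307 ppm.
FC to add: 3.307 − 0.3 = 3.007 mg/L as Cl₂.
Cl₂ equivalent: 3.007 mg/L × 1,190,000 L = 3579 g.
Product at 56.7% available Cl: 3579 / 0.567 = 6312 g.

6.31 kg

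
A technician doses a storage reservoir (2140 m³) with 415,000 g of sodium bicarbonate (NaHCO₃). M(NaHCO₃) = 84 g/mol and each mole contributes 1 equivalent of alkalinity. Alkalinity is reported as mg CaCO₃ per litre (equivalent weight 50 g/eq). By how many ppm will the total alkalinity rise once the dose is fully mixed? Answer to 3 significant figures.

Volume: 2140 m³ = 2,140,000 L.
Moles of NaHCO₃: 415,000 g ÷ 84 g/mol = 4940 mol → 4940 eq of alkalinity.
As CaCO₃: 4940 eq × 50 g/eq = 247,000 g.
Rise: 247,000 g / 2,140,000 L × 1000 = 115.4 mg/L.

115 ppm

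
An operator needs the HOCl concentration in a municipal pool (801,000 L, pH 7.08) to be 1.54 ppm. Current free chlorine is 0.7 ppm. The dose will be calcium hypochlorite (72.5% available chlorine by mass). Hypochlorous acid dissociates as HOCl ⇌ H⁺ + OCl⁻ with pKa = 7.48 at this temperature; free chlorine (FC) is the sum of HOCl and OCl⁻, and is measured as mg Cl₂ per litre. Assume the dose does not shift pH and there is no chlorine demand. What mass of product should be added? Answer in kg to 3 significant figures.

1.61 kg

[OCl⁻]/[HOCl] = 10^(pH − pKa) = 10^(7.08 − 7.48) = 0.3981; fraction as HOCl = 1/(1 + 0.3981) = 0.7153.
Free chlorine required for 1.54 ppm HOCl: 1.54 / 0.7153 = 2.153 ppm.
FC to add: 2.153 − 0.7 = 1.453 mg/L as Cl₂.
Cl₂ equivalent: 1.453 mg/L × 801,000 L = 1164 g.
Product at 72.5% available Cl: 1164 / 0.725 = 1605 g.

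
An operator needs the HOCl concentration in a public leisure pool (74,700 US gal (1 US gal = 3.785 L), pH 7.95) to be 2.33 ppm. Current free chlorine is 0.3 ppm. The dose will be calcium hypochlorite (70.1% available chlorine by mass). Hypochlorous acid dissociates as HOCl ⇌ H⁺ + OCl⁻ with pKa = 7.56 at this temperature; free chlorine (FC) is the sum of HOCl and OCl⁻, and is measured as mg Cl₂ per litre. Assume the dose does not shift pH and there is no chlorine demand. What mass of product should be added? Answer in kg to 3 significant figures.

Volume: 74,700 US gal × 3.785 L/gal = 282,740 L.
[OCl⁻]/[HOCl] = 10^(pH − pKa) = 10^(7.95 − 7.56) = 2.455; fraction as HOCl = 1/(1 + 2.455) = 0.2895.
Free chlorine required for 2.33 ppm HOCl: 2.33 / 0.2895 = 8.049 ppm.
FC to add: 8.049 − 0.3 = 7.749 mg/L as Cl₂.
Cl₂ equivalent: 7.749 mg/L × 282,740 L = 2191 g.
Product at 70.1% available Cl: 2191 / 0.701 = 3126 g.

3.13 kg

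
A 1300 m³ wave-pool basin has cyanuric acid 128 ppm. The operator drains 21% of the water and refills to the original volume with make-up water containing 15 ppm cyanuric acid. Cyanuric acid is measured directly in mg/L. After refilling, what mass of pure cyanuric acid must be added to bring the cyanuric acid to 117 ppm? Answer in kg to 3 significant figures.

16.5 kg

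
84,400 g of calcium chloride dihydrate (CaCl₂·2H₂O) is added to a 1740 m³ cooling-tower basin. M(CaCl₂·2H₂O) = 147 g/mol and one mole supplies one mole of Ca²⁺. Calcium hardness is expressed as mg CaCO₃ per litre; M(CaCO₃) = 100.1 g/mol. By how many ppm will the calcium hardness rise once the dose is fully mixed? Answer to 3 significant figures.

Volume: 1740 m³ = 1,740,000 L.
Moles of Ca²⁺: 84,400 g ÷ 147 g/mol = 574.1 mol.
As CaCO₃: 574.1 mol × 100.1 g/mol = 57,470 g.
Rise: 57,470 g / 1,740,000 L × 1000 = 33.03 mg/L.

33.0 ppm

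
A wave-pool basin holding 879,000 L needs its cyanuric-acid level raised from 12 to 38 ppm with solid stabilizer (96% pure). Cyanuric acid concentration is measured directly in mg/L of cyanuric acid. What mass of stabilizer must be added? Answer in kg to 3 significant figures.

CYA to add: (38 − 12) = 26 mg/L × 879,000 L = 22,850 g cyanuric acid.
At 96% purity: 22,850 / 0.96 = 23,810 g product.

23.8 kg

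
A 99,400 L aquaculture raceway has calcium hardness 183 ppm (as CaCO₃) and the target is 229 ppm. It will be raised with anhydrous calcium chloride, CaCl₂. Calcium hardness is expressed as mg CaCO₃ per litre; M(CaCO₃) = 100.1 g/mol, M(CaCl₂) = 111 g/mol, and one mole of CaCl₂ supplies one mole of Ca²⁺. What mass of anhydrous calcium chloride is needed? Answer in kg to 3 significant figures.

5.07 kg

Hardness to add: (229 − 183) = 46 mg/L as CaCO₃ × 99,400 L = 4572 g as CaCO₃.
Moles of Ca²⁺ (1 mol Ca²⁺ ≡ 1 mol CaCO₃): 4572 / 100.1 g/mol = 45.68 mol.
Mass of CaCl₂: 45.68 × 111 = 5070 g.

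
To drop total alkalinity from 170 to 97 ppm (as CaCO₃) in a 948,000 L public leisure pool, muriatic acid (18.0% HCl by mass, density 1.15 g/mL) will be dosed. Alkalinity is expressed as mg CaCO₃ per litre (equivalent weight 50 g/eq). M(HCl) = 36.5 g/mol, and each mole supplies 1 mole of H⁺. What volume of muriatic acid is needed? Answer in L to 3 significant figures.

244 L

Alkalinity to neutralize: (170 − 97) = 73 mg/L as CaCO₃ × 948,000 L = 69,200 g as CaCO₃.
Equivalents of H⁺ required: 69,200 ÷ 50 g/eq = 1384 eq = 1384 mol HCl.
Mass of HCl: 1384 × 36.5 = 50,520 g.
Mass of 18.0% solution: 50,520 / 0.18 = 280,700 g.
Volume: 280,700 g ÷ 1.15 g/mL = 244,100 mL.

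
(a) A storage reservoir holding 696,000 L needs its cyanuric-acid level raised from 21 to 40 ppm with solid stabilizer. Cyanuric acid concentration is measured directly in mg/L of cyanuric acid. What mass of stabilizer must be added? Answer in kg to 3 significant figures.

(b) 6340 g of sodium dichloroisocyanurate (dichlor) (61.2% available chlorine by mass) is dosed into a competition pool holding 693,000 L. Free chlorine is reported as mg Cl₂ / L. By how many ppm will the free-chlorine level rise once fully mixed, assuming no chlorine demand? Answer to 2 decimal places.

(a) CYA to add: (40 − 21) = 19 mg/L × 696,000 L = 13,220 g cyanuric acid.

(b) Available chlorine delivered: 6340 g × 0.612 = 3880 g as Cl₂.
(b) Concentration rise: 3880 g / 693,000 L = 5.599 mg/L = 5.60 ppm.

(a) 13.2 kg; (b) 5.60 ppm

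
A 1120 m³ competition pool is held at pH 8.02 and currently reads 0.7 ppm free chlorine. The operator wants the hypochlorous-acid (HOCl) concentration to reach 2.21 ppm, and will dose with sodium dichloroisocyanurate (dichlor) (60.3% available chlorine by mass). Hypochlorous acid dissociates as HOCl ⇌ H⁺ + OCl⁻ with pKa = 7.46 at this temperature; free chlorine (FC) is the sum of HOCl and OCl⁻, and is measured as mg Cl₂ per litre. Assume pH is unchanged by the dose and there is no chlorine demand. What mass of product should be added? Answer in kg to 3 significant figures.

Volume: 1120 m³ = 1,120,000 L.
[OCl⁻]/[HOCl] = 10^(pH − pKa) = 10^(8.02 − 7.46) = 3.631; fraction as HOCl = 1/(1 + 3.631) = 0.2159.
Free chlorine required for 2.21 ppm HOCl: 2.21 / 0.2159 = 10.23 ppm.
FC to add: 10.23 − 0.7 = 9.534 mg/L as Cl₂.
Cl₂ equivalent: 9.534 mg/L × 1,120,000 L = 10,680 g.
Product at 60.3% available Cl: 10,680 / 0.603 = 17,710 g.

17.7 kg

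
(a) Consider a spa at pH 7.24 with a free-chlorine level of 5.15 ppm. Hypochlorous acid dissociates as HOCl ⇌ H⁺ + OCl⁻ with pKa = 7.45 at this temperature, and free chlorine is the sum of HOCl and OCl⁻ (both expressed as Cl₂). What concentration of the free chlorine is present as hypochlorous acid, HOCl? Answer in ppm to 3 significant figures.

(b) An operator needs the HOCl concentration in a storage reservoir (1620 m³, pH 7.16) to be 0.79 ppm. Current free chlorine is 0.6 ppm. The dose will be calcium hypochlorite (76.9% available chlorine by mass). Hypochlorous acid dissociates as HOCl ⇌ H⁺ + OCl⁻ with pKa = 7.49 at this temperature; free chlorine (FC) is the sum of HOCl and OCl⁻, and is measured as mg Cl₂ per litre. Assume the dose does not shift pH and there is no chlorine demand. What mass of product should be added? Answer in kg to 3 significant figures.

(a) [OCl⁻]/[HOCl] = 10^(pH − pKa) = 10^(7.24 − 7.45) = 10^-0.21 = 0.6166.
(a) Fraction as HOCl = 1 / (1 + 0.6166) = 0.6186.
(a) HOCl = 0.6186 × 5.15 ppm = 3.186 ppm.

(b) Volume: 1620 m³ = 1,620,000 L.
(b) [OCl⁻]/[HOCl] = 10^(pH − pKa) = 10^(7.16 − 7.49) = 0.4677; fraction as HOCl = 1/(1 + 0.4677) = 0.6813.
(b) Free chlorine required for 0.79 ppm HOCl: 0.79 / 0.6813 = 1.16 ppm.
(b) FC to add: 1.16 − 0.6 = 0.5595 mg/L as Cl₂.
(b) Cl₂ equivalent: 0.5595 mg/L × 1,620,000 L = 906.4 g.
(b) Product at 76.9% available Cl: 906.4 / 0.769 = 1179 g.

(a) 3.19 ppm; (b) 1.18 kg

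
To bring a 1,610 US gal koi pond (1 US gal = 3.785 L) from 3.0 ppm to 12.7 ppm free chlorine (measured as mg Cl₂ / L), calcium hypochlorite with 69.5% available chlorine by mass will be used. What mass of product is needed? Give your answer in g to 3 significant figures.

85.1 g

Volume: 1,610 US gal × 3.785 L/gal = 6,094 L.
Chlorine deficit: 12.7 − 3.0 = 9.7 ppm = 9.7 mg/L as Cl₂.
Cl₂ equivalent needed: 9.7 mg/L × 6,094 L = 59,110 mg = 59.11 g.
Product at 69.5% available chlorine: 59.11 / 0.695 = 85.05 g.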